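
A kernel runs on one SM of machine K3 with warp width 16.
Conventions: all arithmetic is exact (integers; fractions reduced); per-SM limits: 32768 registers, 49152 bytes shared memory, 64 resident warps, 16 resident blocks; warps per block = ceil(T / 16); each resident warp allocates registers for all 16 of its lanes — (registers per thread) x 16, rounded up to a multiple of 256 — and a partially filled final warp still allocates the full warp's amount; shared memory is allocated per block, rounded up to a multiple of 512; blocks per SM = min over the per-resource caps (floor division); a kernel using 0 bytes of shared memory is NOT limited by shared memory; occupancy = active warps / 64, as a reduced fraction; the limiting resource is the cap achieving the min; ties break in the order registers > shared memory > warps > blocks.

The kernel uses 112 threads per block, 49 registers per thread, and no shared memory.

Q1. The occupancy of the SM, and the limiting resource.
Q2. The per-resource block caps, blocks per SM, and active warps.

Answer: occupancy 7/16, limited by registers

registers: 4 blocks
shared memory: no limit (kernel uses none)
warps: 9 blocks
blocks: 16 blocks

Answer: 4 blocks, 28 active warps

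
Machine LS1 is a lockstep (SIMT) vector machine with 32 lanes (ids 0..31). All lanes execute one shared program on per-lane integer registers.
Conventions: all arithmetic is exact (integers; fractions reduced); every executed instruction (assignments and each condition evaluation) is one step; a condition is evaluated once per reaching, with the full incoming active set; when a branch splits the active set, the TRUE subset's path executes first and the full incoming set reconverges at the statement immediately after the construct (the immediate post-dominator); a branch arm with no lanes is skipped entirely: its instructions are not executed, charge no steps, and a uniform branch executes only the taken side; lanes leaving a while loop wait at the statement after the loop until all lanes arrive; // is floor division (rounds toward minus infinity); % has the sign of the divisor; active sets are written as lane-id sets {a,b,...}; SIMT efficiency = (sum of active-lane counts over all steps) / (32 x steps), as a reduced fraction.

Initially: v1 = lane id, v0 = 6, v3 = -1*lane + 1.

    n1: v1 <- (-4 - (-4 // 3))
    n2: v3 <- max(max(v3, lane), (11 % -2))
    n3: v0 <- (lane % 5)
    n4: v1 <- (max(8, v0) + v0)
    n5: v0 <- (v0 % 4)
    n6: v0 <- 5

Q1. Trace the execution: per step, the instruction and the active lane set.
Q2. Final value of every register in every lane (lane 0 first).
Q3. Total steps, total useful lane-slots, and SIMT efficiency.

step 0: v1 <- (-4 - (-4 // 3))       {0,1,2,3,4,5,6,7,8,9,10,11,12,13,14,15,16,17,18,19,20,21,22,23,24,25,26,27,28,29,30,31}
step 1: v3 <- max(max(v3, lane), (11 % -2)) {0,1,2,3,4,5,6,7,8,9,10,11,12,13,14,15,16,17,18,19,20,21,22,23,24,25,26,27,28,29,30,31}
step 2: v0 <- (lane % 5)             {0,1,2,3,4,5,6,7,8,9,10,11,12,13,14,15,16,17,18,19,20,21,22,23,24,25,26,27,28,29,30,31}
step 3: v1 <- (max(8, v0) + v0)      {0,1,2,3,4,5,6,7,8,9,10,11,12,13,14,15,16,17,18,19,20,21,22,23,24,25,26,27,28,29,30,31}
step 4: v0 <- (v0 % 4)               {0,1,2,3,4,5,6,7,8,9,10,11,12,13,14,15,16,17,18,19,20,21,22,23,24,25,26,27,28,29,30,31}
step 5: v0 <- 5                      {0,1,2,3,4,5,6,7,8,9,10,11,12,13,14,15,16,17,18,19,20,21,22,23,24,25,26,27,28,29,30,31}

Answer: 6 steps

v1: 8,9,10,11,12,8,9,10,11,12,8,9,10,11,12,8,9,10,11,12,8,9,10,11,12,8,9,10,11,12,8,9
v0: 5,5,5,5,5,5,5,5,5,5,5,5,5,5,5,5,5,5,5,5,5,5,5,5,5,5,5,5,5,5,5,5
v3: 1,1,2,3,4,5,6,7,8,9,10,11,12,13,14,15,16,17,18,19,20,21,22,23,24,25,26,27,28,29,30,31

steps = 6; useful = 192; efficiency = 192/192 = 1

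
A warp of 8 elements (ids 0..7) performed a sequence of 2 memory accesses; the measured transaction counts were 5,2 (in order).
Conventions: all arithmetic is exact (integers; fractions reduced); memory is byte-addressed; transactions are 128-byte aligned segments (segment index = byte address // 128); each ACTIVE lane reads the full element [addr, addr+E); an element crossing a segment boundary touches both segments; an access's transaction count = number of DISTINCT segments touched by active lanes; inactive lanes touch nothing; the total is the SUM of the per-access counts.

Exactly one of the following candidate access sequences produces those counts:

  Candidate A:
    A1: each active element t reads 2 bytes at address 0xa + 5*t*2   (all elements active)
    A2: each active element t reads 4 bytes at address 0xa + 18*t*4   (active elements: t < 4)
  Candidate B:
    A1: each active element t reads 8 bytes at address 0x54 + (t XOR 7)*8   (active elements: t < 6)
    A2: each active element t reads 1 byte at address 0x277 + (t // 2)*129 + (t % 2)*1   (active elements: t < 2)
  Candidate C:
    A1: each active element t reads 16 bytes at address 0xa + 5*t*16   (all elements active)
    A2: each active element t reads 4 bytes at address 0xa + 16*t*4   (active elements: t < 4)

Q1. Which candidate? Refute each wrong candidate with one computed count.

A: A1 gives 1 transaction, not 5
B: A1 gives 2 transactions, not 5
C: all counts match (5,2)

Answer: C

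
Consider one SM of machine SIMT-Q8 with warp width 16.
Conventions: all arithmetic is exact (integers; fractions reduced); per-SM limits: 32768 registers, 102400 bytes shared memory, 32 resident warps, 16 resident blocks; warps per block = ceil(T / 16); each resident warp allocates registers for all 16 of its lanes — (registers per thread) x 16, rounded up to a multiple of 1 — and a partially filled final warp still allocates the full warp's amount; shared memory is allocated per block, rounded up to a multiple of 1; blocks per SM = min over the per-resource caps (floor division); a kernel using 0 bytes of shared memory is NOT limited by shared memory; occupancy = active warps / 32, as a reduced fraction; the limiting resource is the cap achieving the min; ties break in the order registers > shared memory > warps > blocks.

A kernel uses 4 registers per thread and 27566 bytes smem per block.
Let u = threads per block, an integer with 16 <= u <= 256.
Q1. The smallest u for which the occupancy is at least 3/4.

Answer: u = 113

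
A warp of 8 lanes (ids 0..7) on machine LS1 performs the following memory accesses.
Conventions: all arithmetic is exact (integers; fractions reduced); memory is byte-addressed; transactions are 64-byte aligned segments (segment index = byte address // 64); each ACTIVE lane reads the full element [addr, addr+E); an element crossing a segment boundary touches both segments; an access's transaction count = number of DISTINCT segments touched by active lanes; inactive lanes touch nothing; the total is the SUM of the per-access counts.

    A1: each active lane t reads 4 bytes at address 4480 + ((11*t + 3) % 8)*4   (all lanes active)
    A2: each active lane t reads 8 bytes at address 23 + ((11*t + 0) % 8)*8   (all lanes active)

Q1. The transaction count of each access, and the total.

A1: 1 transaction
A2: 2 transactions

Answer: 1,2; total 3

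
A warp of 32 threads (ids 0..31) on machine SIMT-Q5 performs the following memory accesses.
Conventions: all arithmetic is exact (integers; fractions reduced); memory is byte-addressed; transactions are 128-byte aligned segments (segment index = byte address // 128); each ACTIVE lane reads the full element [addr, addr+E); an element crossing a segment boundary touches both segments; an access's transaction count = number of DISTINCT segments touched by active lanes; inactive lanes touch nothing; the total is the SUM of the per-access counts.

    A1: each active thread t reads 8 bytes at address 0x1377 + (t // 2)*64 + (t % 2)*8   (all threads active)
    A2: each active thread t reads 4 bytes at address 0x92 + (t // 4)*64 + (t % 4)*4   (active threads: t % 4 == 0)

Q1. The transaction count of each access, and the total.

A1: 9 transactions
A2: 4 transactions

Answer: 9,4; total 13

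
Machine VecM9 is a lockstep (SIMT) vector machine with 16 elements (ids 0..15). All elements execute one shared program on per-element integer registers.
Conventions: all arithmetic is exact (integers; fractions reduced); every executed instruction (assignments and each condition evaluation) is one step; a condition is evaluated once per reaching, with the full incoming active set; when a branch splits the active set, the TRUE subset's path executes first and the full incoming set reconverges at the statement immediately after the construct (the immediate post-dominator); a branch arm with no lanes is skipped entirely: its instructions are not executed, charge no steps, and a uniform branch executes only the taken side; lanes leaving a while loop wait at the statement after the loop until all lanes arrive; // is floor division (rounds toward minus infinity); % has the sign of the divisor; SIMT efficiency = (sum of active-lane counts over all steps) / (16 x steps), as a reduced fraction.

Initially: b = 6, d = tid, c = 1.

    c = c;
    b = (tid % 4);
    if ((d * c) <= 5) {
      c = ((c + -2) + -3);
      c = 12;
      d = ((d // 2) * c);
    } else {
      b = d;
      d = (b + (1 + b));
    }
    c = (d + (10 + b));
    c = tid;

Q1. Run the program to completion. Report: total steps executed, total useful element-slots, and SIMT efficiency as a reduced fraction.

Answer: 10 steps, 118 useful, 59/80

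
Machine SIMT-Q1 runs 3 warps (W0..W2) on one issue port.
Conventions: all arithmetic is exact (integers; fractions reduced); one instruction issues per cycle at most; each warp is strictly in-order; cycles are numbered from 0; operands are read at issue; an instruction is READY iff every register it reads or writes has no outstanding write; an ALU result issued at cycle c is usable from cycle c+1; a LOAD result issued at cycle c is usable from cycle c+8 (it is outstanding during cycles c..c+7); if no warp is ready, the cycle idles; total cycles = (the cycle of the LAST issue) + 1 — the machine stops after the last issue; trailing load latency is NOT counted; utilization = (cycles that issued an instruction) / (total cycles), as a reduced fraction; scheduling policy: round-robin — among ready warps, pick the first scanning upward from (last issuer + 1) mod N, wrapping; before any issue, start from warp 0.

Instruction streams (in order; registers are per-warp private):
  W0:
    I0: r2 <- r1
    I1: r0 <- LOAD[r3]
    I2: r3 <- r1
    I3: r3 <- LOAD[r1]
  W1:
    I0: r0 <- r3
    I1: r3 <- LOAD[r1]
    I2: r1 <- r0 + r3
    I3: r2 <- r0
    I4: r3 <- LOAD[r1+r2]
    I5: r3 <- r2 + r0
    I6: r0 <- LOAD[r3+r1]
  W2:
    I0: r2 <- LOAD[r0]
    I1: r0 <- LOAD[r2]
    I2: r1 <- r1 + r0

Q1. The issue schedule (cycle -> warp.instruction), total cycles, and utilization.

cycle 0: W0.I0
cycle 1: W1.I0
cycle 2: W2.I0
cycle 3: W0.I1
cycle 4: W1.I1
cycle 5: W0.I2
cycle 6: W0.I3
cycle 7: idle
cycle 8: idle
cycle 9: idle
cycle 10: W2.I1
cycle 11: idle
cycle 12: W1.I2
cycle 13: W1.I3
cycle 14: W1.I4
cycle 15: idle
cycle 16: idle
cycle 17: idle
cycle 18: W2.I2
cycle 19: idle
cycle 20: idle
cycle 21: idle
cycle 22: W1.I5
cycle 23: W1.I6

Answer: 24 cycles, utilization 7/12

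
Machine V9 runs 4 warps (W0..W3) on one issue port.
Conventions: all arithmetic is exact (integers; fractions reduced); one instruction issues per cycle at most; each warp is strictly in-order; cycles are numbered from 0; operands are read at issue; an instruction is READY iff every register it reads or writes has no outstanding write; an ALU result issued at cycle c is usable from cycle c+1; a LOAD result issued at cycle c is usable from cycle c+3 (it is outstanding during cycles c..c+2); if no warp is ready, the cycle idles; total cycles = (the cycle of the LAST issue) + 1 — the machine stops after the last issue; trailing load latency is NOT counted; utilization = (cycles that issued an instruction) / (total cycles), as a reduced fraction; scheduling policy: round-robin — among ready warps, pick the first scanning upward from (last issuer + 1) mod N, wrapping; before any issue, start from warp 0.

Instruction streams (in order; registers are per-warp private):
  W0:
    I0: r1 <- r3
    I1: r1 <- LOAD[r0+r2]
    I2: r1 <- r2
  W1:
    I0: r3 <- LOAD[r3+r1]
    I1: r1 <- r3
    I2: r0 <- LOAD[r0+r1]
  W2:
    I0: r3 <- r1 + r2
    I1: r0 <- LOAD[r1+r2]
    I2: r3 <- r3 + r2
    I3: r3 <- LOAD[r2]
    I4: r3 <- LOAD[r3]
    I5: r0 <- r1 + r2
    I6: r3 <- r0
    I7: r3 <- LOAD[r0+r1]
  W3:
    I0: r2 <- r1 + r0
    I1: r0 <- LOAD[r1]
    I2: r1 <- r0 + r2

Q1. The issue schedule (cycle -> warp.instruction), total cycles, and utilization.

cycle 0: W0.I0
cycle 1: W1.I0
cycle 2: W2.I0
cycle 3: W3.I0
cycle 4: W0.I1
cycle 5: W1.I1
cycle 6: W2.I1
cycle 7: W3.I1
cycle 8: W0.I2
cycle 9: W1.I2
cycle 10: W2.I2
cycle 11: W3.I2
cycle 12: W2.I3
cycle 13: idle
cycle 14: idle
cycle 15: W2.I4
cycle 16: W2.I5
cycle 17: idle
cycle 18: W2.I6
cycle 19: W2.I7

Answer: 20 cycles, utilization 17/20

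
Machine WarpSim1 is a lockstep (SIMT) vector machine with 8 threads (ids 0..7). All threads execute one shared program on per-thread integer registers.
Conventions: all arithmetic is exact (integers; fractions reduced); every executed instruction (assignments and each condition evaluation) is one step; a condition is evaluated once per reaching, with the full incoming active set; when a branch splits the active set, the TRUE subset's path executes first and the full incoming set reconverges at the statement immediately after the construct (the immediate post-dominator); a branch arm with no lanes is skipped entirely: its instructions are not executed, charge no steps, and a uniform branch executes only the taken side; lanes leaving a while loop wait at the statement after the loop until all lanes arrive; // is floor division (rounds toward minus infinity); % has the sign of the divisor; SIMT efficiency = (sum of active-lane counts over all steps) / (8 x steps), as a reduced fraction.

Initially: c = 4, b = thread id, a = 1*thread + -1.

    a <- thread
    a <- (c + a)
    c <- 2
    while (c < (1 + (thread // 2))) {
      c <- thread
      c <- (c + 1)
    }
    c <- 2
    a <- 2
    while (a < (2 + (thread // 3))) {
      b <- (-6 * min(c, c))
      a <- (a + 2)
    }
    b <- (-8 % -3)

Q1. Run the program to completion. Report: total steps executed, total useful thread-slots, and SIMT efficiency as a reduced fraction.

Answer: 14 steps, 91 useful, 13/16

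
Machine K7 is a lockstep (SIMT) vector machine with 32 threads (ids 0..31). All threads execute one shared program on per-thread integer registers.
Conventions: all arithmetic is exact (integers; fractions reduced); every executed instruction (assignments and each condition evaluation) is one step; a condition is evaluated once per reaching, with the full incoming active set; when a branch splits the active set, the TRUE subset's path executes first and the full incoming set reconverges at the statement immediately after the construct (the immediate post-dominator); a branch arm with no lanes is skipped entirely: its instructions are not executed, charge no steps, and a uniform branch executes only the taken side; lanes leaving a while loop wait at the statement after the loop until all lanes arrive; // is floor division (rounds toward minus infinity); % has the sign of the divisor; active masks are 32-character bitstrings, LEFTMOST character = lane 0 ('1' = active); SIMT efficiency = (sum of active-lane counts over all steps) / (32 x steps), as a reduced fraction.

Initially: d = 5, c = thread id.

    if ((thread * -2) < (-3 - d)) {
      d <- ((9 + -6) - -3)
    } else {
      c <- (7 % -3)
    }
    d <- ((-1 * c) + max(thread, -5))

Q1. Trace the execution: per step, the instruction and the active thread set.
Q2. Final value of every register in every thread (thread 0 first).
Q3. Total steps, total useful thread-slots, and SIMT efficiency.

step 0: eval ((thread * -2) < (-3 - d)) 11111111111111111111111111111111
step 1: d <- ((9 + -6) - -3)         00000111111111111111111111111111
step 2: c <- (7 % -3)                11111000000000000000000000000000
step 3: d <- ((-1 * c) + max(thread, -5)) 11111111111111111111111111111111

Answer: 4 steps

d: 2,3,4,5,6,0,0,0,0,0,0,0,0,0,0,0,0,0,0,0,0,0,0,0,0,0,0,0,0,0,0,0
c: -2,-2,-2,-2,-2,5,6,7,8,9,10,11,12,13,14,15,16,17,18,19,20,21,22,23,24,25,26,27,28,29,30,31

steps = 4; useful = 96; efficiency = 96/128 = 3/4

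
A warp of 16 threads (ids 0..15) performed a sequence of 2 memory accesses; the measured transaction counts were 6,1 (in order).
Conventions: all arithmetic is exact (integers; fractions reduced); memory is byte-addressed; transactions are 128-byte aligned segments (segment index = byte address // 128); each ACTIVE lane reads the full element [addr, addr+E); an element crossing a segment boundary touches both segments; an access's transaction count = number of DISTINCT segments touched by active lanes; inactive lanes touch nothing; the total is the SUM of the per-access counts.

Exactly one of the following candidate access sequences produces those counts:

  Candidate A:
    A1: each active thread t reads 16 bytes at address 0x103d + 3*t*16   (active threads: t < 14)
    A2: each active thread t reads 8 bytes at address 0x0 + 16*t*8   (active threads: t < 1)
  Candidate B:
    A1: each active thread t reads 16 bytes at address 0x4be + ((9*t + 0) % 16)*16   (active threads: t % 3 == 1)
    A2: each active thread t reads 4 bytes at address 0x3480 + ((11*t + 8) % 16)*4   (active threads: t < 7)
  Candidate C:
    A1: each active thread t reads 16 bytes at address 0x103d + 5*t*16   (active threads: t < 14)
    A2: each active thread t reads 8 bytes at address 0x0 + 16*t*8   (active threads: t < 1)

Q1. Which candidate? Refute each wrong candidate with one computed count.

B: A1 gives 3 transactions, not 6
C: A1 gives 9 transactions, not 6
A: all counts match (6,1)

Answer: A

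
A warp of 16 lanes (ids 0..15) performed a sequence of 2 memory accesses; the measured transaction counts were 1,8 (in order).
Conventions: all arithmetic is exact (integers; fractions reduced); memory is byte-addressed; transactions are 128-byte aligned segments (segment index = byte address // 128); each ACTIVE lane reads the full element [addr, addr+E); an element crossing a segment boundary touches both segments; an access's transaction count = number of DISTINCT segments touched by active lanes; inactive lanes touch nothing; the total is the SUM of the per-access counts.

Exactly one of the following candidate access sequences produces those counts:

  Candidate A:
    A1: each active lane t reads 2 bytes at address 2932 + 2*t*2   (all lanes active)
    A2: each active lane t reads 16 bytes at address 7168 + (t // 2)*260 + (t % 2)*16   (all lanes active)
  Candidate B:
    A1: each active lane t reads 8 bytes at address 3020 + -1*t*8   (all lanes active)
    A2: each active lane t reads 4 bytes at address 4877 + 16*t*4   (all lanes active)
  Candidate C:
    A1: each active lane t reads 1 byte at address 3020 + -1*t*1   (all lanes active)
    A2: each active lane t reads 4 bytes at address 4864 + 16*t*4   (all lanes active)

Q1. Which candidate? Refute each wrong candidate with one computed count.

A: A1 gives 2 transactions, not 1
B: A1 gives 2 transactions, not 1
C: all counts match (1,8)

Answer: C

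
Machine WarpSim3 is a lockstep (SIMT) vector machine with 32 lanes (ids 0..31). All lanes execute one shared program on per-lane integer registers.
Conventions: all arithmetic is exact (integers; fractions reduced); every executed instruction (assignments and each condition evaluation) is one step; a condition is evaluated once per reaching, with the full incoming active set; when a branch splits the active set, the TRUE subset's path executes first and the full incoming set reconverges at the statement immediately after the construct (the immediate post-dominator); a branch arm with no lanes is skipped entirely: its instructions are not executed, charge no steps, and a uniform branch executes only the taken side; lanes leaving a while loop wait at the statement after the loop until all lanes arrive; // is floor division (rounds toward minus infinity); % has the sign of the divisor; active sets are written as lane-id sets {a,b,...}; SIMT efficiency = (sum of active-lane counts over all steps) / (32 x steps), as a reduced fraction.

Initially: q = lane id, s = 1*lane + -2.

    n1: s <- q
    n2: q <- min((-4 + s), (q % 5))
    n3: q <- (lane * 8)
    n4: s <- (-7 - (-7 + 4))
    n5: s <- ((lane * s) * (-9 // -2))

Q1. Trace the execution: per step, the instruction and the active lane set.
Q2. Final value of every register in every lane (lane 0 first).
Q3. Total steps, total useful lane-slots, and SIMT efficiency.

step 0: s <- q                       {0,1,2,3,4,5,6,7,8,9,10,11,12,13,14,15,16,17,18,19,20,21,22,23,24,25,26,27,28,29,30,31}
step 1: q <- min((-4 + s), (q % 5))  {0,1,2,3,4,5,6,7,8,9,10,11,12,13,14,15,16,17,18,19,20,21,22,23,24,25,26,27,28,29,30,31}
step 2: q <- (lane * 8)              {0,1,2,3,4,5,6,7,8,9,10,11,12,13,14,15,16,17,18,19,20,21,22,23,24,25,26,27,28,29,30,31}
step 3: s <- (-7 - (-7 + 4))         {0,1,2,3,4,5,6,7,8,9,10,11,12,13,14,15,16,17,18,19,20,21,22,23,24,25,26,27,28,29,30,31}
step 4: s <- ((lane * s) * (-9 // -2)) {0,1,2,3,4,5,6,7,8,9,10,11,12,13,14,15,16,17,18,19,20,21,22,23,24,25,26,27,28,29,30,31}

Answer: 5 steps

q: 0,8,16,24,32,40,48,56,64,72,80,88,96,104,112,120,128,136,144,152,160,168,176,184,192,200,208,216,224,232,240,248
s: 0,-16,-32,-48,-64,-80,-96,-112,-128,-144,-160,-176,-192,-208,-224,-240,-256,-272,-288,-304,-320,-336,-352,-368,-384,-400,-416,-432,-448,-464,-480,-496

steps = 5; useful = 160; efficiency = 160/160 = 1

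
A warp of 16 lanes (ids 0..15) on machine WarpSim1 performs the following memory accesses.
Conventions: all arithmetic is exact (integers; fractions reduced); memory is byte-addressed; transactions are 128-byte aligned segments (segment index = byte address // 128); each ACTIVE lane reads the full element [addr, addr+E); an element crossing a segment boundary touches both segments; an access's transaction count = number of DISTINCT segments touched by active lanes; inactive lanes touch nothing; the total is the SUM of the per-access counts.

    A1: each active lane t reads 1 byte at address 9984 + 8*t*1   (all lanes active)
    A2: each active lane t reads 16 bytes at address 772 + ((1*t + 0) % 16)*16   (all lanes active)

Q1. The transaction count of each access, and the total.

A1: 1 transaction
A2: 3 transactions

Answer: 1,3; total 4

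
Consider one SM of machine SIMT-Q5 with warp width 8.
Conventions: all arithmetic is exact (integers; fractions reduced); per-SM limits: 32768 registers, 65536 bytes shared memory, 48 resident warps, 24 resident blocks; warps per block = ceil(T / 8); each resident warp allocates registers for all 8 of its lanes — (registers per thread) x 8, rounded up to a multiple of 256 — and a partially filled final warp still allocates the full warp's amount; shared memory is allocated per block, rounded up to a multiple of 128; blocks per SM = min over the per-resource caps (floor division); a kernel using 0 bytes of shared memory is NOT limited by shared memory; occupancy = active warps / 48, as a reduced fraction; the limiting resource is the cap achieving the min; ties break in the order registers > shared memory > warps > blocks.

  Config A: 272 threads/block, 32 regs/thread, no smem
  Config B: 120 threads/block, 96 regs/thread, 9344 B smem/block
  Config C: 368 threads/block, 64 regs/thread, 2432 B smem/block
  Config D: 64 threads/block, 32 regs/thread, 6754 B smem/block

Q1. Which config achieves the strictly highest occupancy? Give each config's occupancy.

occupancies: A 17/24, B 5/8, C 23/24, D 1

Answer: D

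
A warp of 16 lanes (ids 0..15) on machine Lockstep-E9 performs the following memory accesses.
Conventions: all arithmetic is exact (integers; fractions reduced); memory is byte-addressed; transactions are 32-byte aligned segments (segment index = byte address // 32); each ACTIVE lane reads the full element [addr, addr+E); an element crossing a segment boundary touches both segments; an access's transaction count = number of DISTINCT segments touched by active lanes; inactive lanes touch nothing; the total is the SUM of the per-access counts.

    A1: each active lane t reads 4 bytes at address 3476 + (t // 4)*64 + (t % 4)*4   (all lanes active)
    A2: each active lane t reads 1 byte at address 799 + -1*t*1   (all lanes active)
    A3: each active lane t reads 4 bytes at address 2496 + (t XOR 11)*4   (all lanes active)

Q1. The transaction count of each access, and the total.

A1: 8 transactions
A2: 1 transaction
A3: 2 transactions

Answer: 8,1,2; total 11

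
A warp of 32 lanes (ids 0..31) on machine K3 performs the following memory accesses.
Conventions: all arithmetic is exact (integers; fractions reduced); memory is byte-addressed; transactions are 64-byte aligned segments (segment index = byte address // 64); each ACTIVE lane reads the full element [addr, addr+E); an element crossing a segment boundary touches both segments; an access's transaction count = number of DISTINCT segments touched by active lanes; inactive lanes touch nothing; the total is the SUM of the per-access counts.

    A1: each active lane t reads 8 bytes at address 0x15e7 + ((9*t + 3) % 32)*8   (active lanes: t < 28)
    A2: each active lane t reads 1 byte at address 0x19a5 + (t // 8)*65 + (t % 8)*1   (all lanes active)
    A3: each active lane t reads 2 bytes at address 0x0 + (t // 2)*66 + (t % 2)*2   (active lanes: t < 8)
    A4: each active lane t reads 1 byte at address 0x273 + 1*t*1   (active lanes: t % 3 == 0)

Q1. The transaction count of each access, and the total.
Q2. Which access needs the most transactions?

A1: 5 transactions
A2: 4 transactions
A3: 4 transactions
A4: 2 transactions

Answer: 5,4,4,2; total 15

Answer: A1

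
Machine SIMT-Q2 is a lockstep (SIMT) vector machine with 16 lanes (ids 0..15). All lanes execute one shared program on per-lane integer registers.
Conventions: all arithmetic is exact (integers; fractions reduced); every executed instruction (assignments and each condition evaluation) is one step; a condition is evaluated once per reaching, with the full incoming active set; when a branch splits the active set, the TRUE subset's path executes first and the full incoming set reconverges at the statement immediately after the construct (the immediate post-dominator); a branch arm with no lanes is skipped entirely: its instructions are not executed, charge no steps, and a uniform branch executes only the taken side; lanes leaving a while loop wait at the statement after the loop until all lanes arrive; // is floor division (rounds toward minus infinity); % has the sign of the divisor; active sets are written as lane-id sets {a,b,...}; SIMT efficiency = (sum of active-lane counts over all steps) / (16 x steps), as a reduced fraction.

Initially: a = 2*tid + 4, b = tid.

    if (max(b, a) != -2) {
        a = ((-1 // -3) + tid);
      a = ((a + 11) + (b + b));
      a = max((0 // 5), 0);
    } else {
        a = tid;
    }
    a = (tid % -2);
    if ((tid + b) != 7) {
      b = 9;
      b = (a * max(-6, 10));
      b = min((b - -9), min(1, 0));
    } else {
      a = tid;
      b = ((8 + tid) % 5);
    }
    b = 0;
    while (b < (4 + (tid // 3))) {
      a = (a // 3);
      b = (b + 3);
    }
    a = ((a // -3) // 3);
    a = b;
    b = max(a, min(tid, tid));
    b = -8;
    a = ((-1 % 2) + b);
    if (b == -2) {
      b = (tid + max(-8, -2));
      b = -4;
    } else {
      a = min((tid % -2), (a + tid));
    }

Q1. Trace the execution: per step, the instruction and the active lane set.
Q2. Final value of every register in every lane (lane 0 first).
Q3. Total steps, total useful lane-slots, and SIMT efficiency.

step 0: eval (max(b, a) != -2)       {0,1,2,3,4,5,6,7,8,9,10,11,12,13,14,15}
step 1: a <- ((-1 // -3) + tid)      {0,1,2,3,4,5,6,7,8,9,10,11,12,13,14,15}
step 2: a <- ((a + 11) + (b + b))    {0,1,2,3,4,5,6,7,8,9,10,11,12,13,14,15}
step 3: a <- max((0 // 5), 0)        {0,1,2,3,4,5,6,7,8,9,10,11,12,13,14,15}
step 4: a <- (tid % -2)              {0,1,2,3,4,5,6,7,8,9,10,11,12,13,14,15}
step 5: eval ((tid + b) != 7)        {0,1,2,3,4,5,6,7,8,9,10,11,12,13,14,15}
step 6: b <- 9                       {0,1,2,3,4,5,6,7,8,9,10,11,12,13,14,15}
step 7: b <- (a * max(-6, 10))       {0,1,2,3,4,5,6,7,8,9,10,11,12,13,14,15}
step 8: b <- min((b - -9), min(1, 0)) {0,1,2,3,4,5,6,7,8,9,10,11,12,13,14,15}
step 9: b <- 0                       {0,1,2,3,4,5,6,7,8,9,10,11,12,13,14,15}
step 10: eval (b < (4 + (tid // 3)))  {0,1,2,3,4,5,6,7,8,9,10,11,12,13,14,15}
step 11: a <- (a // 3)                {0,1,2,3,4,5,6,7,8,9,10,11,12,13,14,15}
step 12: b <- (b + 3)                 {0,1,2,3,4,5,6,7,8,9,10,11,12,13,14,15}
step 13: eval (b < (4 + (tid // 3)))  {0,1,2,3,4,5,6,7,8,9,10,11,12,13,14,15}
step 14: a <- (a // 3)                {0,1,2,3,4,5,6,7,8,9,10,11,12,13,14,15}
step 15: b <- (b + 3)                 {0,1,2,3,4,5,6,7,8,9,10,11,12,13,14,15}
step 16: eval (b < (4 + (tid // 3)))  {0,1,2,3,4,5,6,7,8,9,10,11,12,13,14,15}
step 17: a <- (a // 3)                {9,10,11,12,13,14,15}
step 18: b <- (b + 3)                 {9,10,11,12,13,14,15}
step 19: eval (b < (4 + (tid // 3)))  {9,10,11,12,13,14,15}
step 20: a <- ((a // -3) // 3)        {0,1,2,3,4,5,6,7,8,9,10,11,12,13,14,15}
step 21: a <- b                       {0,1,2,3,4,5,6,7,8,9,10,11,12,13,14,15}
step 22: b <- max(a, min(tid, tid))   {0,1,2,3,4,5,6,7,8,9,10,11,12,13,14,15}
step 23: b <- -8                      {0,1,2,3,4,5,6,7,8,9,10,11,12,13,14,15}
step 24: a <- ((-1 % 2) + b)          {0,1,2,3,4,5,6,7,8,9,10,11,12,13,14,15}
step 25: eval (b == -2)               {0,1,2,3,4,5,6,7,8,9,10,11,12,13,14,15}
step 26: a <- min((tid % -2), (a + tid)) {0,1,2,3,4,5,6,7,8,9,10,11,12,13,14,15}

Answer: 27 steps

a: -7,-6,-5,-4,-3,-2,-1,-1,0,-1,0,-1,0,-1,0,-1
b: -8,-8,-8,-8,-8,-8,-8,-8,-8,-8,-8,-8,-8,-8,-8,-8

steps = 27; useful = 405; efficiency = 405/432 = 15/16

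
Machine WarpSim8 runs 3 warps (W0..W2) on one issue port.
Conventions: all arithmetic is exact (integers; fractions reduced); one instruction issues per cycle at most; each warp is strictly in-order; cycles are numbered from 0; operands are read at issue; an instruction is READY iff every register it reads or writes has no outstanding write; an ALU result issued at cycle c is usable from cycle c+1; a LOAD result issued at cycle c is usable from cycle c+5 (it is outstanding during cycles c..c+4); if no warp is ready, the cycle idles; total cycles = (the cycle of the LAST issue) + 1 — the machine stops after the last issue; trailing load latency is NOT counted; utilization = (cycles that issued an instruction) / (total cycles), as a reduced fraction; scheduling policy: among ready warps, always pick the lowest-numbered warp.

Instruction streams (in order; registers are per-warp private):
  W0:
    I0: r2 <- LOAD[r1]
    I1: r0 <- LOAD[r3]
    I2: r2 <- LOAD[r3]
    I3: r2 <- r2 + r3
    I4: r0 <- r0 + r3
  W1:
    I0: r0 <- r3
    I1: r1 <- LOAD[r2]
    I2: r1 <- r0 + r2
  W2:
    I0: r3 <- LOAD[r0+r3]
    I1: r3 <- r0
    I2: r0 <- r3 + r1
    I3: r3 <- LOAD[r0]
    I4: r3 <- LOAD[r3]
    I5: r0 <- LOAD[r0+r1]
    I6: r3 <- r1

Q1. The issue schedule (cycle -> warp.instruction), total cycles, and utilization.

cycle 0: W0.I0
cycle 1: W0.I1
cycle 2: W1.I0
cycle 3: W1.I1
cycle 4: W2.I0
cycle 5: W0.I2
cycle 6: idle
cycle 7: idle
cycle 8: W1.I2
cycle 9: W2.I1
cycle 10: W0.I3
cycle 11: W0.I4
cycle 12: W2.I2
cycle 13: W2.I3
cycle 14: idle
cycle 15: idle
cycle 16: idle
cycle 17: idle
cycle 18: W2.I4
cycle 19: W2.I5
cycle 20: idle
cycle 21: idle
cycle 22: idle
cycle 23: W2.I6

Answer: 24 cycles, utilization 5/8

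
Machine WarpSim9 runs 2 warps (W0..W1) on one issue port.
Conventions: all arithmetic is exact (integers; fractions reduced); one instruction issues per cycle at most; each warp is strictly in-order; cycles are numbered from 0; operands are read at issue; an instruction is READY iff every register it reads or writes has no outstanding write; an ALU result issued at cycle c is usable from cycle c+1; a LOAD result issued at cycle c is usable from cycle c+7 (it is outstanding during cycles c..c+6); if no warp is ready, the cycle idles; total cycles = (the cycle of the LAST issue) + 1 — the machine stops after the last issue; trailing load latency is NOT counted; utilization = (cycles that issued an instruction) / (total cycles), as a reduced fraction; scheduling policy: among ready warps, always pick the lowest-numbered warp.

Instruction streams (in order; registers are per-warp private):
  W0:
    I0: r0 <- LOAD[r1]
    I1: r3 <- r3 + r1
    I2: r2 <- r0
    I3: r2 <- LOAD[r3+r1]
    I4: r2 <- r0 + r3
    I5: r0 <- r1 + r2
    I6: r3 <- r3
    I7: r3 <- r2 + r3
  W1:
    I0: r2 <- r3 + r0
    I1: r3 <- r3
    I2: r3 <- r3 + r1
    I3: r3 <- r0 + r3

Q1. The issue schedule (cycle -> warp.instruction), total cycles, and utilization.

cycle 0: W0.I0
cycle 1: W0.I1
cycle 2: W1.I0
cycle 3: W1.I1
cycle 4: W1.I2
cycle 5: W1.I3
cycle 6: idle
cycle 7: W0.I2
cycle 8: W0.I3
cycle 9: idle
cycle 10: idle
cycle 11: idle
cycle 12: idle
cycle 13: idle
cycle 14: idle
cycle 15: W0.I4
cycle 16: W0.I5
cycle 17: W0.I6
cycle 18: W0.I7

Answer: 19 cycles, utilization 12/19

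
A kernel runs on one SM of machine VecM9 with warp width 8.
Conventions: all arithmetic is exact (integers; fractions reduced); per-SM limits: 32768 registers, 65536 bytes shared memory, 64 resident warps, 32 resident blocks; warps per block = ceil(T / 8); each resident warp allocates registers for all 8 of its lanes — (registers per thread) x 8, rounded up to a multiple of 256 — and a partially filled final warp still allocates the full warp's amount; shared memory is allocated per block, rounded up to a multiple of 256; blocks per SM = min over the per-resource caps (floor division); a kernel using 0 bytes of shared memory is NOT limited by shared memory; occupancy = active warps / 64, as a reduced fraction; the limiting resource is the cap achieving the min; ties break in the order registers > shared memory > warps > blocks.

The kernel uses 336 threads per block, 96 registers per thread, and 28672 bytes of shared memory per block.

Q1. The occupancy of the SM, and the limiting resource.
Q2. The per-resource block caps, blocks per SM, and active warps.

Answer: occupancy 21/32, limited by registers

registers: 1 block
shared memory: 2 blocks
warps: 1 block
blocks: 32 blocks

Answer: 1 block, 42 active warps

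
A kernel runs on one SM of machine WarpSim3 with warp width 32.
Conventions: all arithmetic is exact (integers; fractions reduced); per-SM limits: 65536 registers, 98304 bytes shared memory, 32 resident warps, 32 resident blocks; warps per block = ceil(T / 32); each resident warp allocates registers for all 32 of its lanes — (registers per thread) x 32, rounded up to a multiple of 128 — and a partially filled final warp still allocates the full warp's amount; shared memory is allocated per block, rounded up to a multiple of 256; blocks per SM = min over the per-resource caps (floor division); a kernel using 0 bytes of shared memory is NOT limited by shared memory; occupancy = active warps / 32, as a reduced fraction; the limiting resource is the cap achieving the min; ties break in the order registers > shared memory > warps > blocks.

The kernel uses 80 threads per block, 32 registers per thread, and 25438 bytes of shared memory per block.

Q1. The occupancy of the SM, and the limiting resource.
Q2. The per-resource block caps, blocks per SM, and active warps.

Answer: occupancy 9/32, limited by shared memory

registers: 21 blocks
shared memory: 3 blocks
warps: 10 blocks
blocks: 32 blocks

Answer: 3 blocks, 9 active warps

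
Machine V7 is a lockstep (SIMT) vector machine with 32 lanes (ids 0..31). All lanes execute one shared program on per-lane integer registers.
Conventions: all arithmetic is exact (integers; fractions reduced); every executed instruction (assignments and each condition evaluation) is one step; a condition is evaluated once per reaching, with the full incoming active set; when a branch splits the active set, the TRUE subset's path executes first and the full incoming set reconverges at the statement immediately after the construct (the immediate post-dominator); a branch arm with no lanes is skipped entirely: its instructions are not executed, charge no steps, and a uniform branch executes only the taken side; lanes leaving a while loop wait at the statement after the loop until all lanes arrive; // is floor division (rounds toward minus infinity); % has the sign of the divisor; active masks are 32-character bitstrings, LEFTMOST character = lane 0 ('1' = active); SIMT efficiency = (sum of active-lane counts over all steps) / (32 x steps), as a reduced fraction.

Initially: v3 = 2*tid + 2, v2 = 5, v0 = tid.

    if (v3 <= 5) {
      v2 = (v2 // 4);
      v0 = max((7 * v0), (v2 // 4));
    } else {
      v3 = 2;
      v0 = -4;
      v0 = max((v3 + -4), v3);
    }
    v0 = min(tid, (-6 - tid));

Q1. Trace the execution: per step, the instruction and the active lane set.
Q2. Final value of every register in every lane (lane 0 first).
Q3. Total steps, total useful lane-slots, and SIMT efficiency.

step 0: eval (v3 <= 5)               11111111111111111111111111111111
step 1: v2 <- (v2 // 4)              11000000000000000000000000000000
step 2: v0 <- max((7 * v0), (v2 // 4)) 11000000000000000000000000000000
step 3: v3 <- 2                      00111111111111111111111111111111
step 4: v0 <- -4                     00111111111111111111111111111111
step 5: v0 <- max((v3 + -4), v3)     00111111111111111111111111111111
step 6: v0 <- min(tid, (-6 - tid))   11111111111111111111111111111111

Answer: 7 steps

v3: 2,4,2,2,2,2,2,2,2,2,2,2,2,2,2,2,2,2,2,2,2,2,2,2,2,2,2,2,2,2,2,2
v2: 1,1,5,5,5,5,5,5,5,5,5,5,5,5,5,5,5,5,5,5,5,5,5,5,5,5,5,5,5,5,5,5
v0: -6,-7,-8,-9,-10,-11,-12,-13,-14,-15,-16,-17,-18,-19,-20,-21,-22,-23,-24,-25,-26,-27,-28,-29,-30,-31,-32,-33,-34,-35,-36,-37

steps = 7; useful = 158; efficiency = 158/224 = 79/112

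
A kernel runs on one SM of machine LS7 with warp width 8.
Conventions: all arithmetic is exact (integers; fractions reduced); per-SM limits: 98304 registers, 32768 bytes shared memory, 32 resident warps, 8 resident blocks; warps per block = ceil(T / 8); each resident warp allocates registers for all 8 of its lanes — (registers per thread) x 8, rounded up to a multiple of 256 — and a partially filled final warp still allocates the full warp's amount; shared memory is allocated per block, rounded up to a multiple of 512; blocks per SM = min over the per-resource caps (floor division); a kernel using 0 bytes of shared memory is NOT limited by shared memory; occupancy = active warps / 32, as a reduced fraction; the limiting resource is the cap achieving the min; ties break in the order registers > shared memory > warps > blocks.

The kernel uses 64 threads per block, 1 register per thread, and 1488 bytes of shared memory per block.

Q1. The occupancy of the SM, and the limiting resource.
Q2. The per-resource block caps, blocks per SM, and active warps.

Answer: occupancy 1, limited by warps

registers: 48 blocks
shared memory: 21 blocks
warps: 4 blocks
blocks: 8 blocks

Answer: 4 blocks, 32 active warps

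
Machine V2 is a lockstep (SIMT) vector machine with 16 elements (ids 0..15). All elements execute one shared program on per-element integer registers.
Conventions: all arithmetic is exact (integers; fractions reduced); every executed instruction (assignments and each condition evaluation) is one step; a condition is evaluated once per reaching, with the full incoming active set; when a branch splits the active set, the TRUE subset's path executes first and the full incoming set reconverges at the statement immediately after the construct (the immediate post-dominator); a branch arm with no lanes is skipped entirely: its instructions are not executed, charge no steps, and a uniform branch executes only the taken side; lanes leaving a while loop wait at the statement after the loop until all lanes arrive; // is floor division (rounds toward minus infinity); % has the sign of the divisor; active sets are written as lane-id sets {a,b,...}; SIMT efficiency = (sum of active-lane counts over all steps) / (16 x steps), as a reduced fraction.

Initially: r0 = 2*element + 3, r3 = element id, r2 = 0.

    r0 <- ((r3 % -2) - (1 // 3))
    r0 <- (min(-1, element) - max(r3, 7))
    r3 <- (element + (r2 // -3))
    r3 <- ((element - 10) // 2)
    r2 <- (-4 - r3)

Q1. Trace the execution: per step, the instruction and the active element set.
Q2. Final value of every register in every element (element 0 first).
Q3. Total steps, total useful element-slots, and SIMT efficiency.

step 0: r0 <- ((r3 % -2) - (1 // 3)) {0,1,2,3,4,5,6,7,8,9,10,11,12,13,14,15}
step 1: r0 <- (min(-1, element) - max(r3, 7)) {0,1,2,3,4,5,6,7,8,9,10,11,12,13,14,15}
step 2: r3 <- (element + (r2 // -3)) {0,1,2,3,4,5,6,7,8,9,10,11,12,13,14,15}
step 3: r3 <- ((element - 10) // 2)  {0,1,2,3,4,5,6,7,8,9,10,11,12,13,14,15}
step 4: r2 <- (-4 - r3)              {0,1,2,3,4,5,6,7,8,9,10,11,12,13,14,15}

Answer: 5 steps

r0: -8,-8,-8,-8,-8,-8,-8,-8,-9,-10,-11,-12,-13,-14,-15,-16
r3: -5,-5,-4,-4,-3,-3,-2,-2,-1,-1,0,0,1,1,2,2
r2: 1,1,0,0,-1,-1,-2,-2,-3,-3,-4,-4,-5,-5,-6,-6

steps = 5; useful = 80; efficiency = 80/80 = 1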